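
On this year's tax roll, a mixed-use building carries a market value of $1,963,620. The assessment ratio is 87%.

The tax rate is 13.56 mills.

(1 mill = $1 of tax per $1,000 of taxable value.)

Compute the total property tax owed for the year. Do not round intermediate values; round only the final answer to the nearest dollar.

$23,165

Assessed value = $1,963,620 × 0.87 = $1,708,349.4
Tax = $1,708,349.4 × 0.01356 = $23,165.217864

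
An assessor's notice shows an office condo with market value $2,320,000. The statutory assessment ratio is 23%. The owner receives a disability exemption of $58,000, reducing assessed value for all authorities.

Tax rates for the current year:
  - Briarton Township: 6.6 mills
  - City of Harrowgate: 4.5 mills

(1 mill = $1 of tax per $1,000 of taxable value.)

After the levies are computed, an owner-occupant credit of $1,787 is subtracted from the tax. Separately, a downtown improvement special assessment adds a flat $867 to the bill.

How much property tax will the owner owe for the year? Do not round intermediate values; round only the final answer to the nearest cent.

$4,359.16

Assessed value = $2,320,000 × 0.23 = $533,600
Taxable value = $533,600 − $58,000 = $475,600
Briarton Township: $475,600 × 0.0066 = $3,138.96
City of Harrowgate: $475,600 × 0.0045 = $2,140.2
Levies subtotal = $5,279.16
After credit = $5,279.16 − $1,787 = $3,492.16
Total = $3,492.16 + $867 = $4,359.16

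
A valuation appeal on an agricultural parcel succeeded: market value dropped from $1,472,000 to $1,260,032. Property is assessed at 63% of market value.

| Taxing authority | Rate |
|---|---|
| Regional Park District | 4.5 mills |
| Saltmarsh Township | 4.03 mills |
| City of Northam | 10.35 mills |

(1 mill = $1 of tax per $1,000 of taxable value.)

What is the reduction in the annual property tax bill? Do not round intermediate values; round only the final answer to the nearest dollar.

$2,521

Old assessed value = $1,472,000 × 0.63 = $927,360
New assessed value = $1,260,032 × 0.63 = $793,820.16
Combined rate = 0.0045 + 0.00403 + 0.01035 = 0.01888
Old tax = $927,360 × 0.01888 = $17,508.5568
New tax = $793,820.16 × 0.01888 = $14,987.3246208
Reduction = $17,508.5568 − $14,987.3246208 = $2,521.2321792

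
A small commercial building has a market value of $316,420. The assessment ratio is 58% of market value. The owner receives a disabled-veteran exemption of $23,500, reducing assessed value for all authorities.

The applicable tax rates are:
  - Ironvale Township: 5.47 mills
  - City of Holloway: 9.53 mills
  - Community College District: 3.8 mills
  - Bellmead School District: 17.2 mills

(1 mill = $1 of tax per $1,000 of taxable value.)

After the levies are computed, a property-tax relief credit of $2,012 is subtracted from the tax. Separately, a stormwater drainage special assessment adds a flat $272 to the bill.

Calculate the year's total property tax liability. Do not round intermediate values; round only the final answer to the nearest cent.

Assessed value = $316,420 × 0.58 = $183,523.6
Taxable value = $183,523.6 − $23,500 = $160,023.6
Ironvale Township: $160,023.6 × 0.00547 = $875.329092
City of Holloway: $160,023.6 × 0.00953 = $1,525.024908
Community College District: $160,023.6 × 0.0038 = $608.08968
Bellmead School District: $160,023.6 × 0.0172 = $2,752.40592
Levies subtotal = $5,760.8496
After credit = $5,760.8496 − $2,012 = $3,748.8496
Total = $3,748.8496 + $272 = $4,020.8496

$4,020.85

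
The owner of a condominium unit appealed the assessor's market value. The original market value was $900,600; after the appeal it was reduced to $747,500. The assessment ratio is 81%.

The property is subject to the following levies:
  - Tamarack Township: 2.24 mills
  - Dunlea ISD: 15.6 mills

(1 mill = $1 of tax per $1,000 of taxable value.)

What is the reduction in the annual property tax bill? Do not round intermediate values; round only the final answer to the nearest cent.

Old assessed value = $900,600 × 0.81 = $729,486
New assessed value = $747,500 × 0.81 = $605,475
Combined rate = 0.00224 + 0.0156 = 0.01784
Old tax = $729,486 × 0.01784 = $13,014.03024
New tax = $605,475 × 0.01784 = $10,801.674
Reduction = $13,014.03024 − $10,801.674 = $2,212.35624

$2,212.36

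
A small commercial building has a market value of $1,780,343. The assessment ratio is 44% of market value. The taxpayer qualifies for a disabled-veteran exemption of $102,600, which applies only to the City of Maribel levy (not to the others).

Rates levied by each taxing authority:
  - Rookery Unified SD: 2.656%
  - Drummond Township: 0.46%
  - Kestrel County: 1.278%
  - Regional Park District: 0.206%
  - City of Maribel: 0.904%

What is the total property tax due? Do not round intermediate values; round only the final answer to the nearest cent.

Assessed value = $1,780,343 × 0.44 = $783,350.92
Rookery Unified SD: $783,350.92 × 0.02656 = $20,805.8004352
Drummond Township: $783,350.92 × 0.0046 = $3,603.414232
Kestrel County: $783,350.92 × 0.01278 = $10,011.2247576
Regional Park District: $783,350.92 × 0.00206 = $1,613.7028952
City of Maribel: ($783,350.92 − $102,600) × 0.00904 = $680,750.92 × 0.00904 = $6,153.9883168
Total = $42,188.1306368

$42,188.13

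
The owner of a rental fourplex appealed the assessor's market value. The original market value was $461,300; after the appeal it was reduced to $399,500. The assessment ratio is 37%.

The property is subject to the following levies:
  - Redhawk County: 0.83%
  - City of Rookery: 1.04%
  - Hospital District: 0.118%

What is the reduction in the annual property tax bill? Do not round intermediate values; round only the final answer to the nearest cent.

$454.58

Old assessed value = $461,300 × 0.37 = $170,681
New assessed value = $399,500 × 0.37 = $147,815
Combined rate = 0.0083 + 0.0104 + 0.00118 = 0.01988
Old tax = $170,681 × 0.01988 = $3,393.13828
New tax = $147,815 × 0.01988 = $2,938.5622
Reduction = $3,393.13828 − $2,938.5622 = $454.57608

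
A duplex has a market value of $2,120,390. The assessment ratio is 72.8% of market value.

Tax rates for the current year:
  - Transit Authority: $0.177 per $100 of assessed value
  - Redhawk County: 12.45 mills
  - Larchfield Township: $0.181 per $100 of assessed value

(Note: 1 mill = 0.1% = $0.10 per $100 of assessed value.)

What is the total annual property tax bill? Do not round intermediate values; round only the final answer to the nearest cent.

$24,744.61

Assessed value = $2,120,390 × 0.728 = $1,543,643.92
Transit Authority: $1,543,643.92 × 0.00177 = $2,732.2497384
Redhawk County: $1,543,643.92 × 0.01245 = $19,218.366804
Larchfield Township: $1,543,643.92 × 0.00181 = $2,793.9954952
Total = $24,744.6120376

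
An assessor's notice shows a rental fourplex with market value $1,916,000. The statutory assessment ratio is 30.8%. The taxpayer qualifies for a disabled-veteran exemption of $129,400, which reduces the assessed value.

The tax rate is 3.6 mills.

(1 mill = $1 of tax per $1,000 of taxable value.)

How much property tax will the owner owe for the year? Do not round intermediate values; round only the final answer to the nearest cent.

$1,658.62

Assessed value = $1,916,000 × 0.308 = $590,128
Taxable value = $590,128 − $129,400 = $460,728
Tax = $460,728 × 0.0036 = $1,658.6208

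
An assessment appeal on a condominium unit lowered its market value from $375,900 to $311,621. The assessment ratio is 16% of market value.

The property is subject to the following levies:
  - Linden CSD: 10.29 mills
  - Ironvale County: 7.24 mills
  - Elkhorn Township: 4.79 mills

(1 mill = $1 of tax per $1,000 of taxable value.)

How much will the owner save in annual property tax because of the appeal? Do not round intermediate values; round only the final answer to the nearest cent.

$229.55

Old assessed value = $375,900 × 0.16 = $60,144
New assessed value = $311,621 × 0.16 = $49,859.36
Combined rate = 0.01029 + 0.00724 + 0.00479 = 0.02232
Old tax = $60,144 × 0.02232 = $1,342.41408
New tax = $49,859.36 × 0.02232 = $1,112.8609152
Reduction = $1,342.41408 − $1,112.8609152 = $229.5531648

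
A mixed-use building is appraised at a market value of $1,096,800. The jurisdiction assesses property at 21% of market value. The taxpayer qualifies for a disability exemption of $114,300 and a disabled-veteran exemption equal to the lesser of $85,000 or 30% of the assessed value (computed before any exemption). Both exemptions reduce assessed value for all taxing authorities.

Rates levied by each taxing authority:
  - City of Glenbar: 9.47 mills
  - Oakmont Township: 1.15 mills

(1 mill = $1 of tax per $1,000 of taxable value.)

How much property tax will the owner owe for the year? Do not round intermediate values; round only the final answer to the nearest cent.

$498.39

Assessed value = $1,096,800 × 0.21 = $230,328
Disabled-veteran exemption = min($85,000, 30% × $230,328) = min($85,000, $69,098.4) = $69,098.4 (percentage binds)
Taxable value = $230,328 − $114,300 − $69,098.4 = $46,929.6
City of Glenbar: $46,929.6 × 0.00947 = $444.423312
Oakmont Township: $46,929.6 × 0.00115 = $53.96904
Total = $498.392352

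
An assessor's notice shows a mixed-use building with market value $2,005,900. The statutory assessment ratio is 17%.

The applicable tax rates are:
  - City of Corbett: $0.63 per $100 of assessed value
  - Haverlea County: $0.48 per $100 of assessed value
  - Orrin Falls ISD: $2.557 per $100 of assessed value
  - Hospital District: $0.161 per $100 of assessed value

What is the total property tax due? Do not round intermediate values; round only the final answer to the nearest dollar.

Assessed value = $2,005,900 × 0.17 = $341,003
City of Corbett: $341,003 × 0.0063 = $2,148.3189
Haverlea County: $341,003 × 0.0048 = $1,636.8144
Orrin Falls ISD: $341,003 × 0.02557 = $8,719.44671
Hospital District: $341,003 × 0.00161 = $549.01483
Total = $2,148.3189 + $1,636.8144 + $8,719.44671 + $549.01483 = $13,053.59484

$13,054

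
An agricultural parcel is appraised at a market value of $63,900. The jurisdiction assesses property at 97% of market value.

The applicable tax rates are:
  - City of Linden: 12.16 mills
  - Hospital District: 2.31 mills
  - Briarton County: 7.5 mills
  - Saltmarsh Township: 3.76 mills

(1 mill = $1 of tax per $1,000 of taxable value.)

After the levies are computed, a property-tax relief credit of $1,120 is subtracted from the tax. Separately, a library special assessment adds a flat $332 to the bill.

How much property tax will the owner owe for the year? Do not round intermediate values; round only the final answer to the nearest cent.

$806.82

Assessed value = $63,900 × 0.97 = $61,983
City of Linden: $61,983 × 0.01216 = $753.71328
Hospital District: $61,983 × 0.00231 = $143.18073
Briarton County: $61,983 × 0.0075 = $464.8725
Saltmarsh Township: $61,983 × 0.00376 = $233.05608
Levies subtotal = $1,594.82259
After credit = $1,594.82259 − $1,120 = $474.82259
Total = $474.82259 + $332 = $806.82259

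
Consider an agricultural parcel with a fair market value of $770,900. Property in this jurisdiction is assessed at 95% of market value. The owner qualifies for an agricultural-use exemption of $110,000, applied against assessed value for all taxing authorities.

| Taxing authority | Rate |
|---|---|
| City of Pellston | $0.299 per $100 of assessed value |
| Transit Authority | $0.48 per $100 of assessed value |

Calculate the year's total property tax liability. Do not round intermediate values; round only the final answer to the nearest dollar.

$4,848

Assessed value = $770,900 × 0.95 = $732,355
Taxable value = $732,355 − $110,000 = $622,355
City of Pellston: $622,355 × 0.00299 = $1,860.84145
Transit Authority: $622,355 × 0.0048 = $2,987.304
Total = $1,860.84145 + $2,987.304 = $4,848.14545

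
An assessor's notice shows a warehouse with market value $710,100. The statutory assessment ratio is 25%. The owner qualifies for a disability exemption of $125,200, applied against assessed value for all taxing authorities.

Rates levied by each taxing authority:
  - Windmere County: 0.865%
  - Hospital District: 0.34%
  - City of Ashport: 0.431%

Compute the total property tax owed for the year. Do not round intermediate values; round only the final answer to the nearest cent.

$856.04

Assessed value = $710,100 × 0.25 = $177,525
Taxable value = $177,525 − $125,200 = $52,325
Windmere County: $52,325 × 0.00865 = $452.61125
Hospital District: $52,325 × 0.0034 = $177.905
City of Ashport: $52,325 × 0.00431 = $225.52075
Total = $452.61125 + $177.905 + $225.52075 = $856.037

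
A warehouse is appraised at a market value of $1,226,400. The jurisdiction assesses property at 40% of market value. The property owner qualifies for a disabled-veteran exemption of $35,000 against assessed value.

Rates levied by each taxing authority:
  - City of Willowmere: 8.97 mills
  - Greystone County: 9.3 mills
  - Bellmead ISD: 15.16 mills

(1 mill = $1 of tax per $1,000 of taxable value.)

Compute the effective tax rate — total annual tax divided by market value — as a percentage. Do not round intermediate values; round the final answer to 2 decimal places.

1.24%

Assessed value = $1,226,400 × 0.4 = $490,560
Taxable value = $490,560 − $35,000 = $455,560
City of Willowmere: $455,560 × 0.00897 = $4,086.3732
Greystone County: $455,560 × 0.0093 = $4,236.708
Bellmead ISD: $455,560 × 0.01516 = $6,906.2896
Total tax = $15,229.3708
Effective rate = $15,229.3708 ÷ $1,226,400 = 1.24% of market value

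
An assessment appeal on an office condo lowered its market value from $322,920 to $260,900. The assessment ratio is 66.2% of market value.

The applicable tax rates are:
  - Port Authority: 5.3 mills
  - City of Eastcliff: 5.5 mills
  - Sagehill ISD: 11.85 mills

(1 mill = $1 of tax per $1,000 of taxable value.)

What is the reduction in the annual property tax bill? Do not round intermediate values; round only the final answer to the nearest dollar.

$930

Old assessed value = $322,920 × 0.662 = $213,773.04
New assessed value = $260,900 × 0.662 = $172,715.8
Combined rate = 0.0053 + 0.0055 + 0.01185 = 0.02265
Old tax = $213,773.04 × 0.02265 = $4,841.959356
New tax = $172,715.8 × 0.02265 = $3,912.01287
Reduction = $4,841.959356 − $3,912.01287 = $929.946486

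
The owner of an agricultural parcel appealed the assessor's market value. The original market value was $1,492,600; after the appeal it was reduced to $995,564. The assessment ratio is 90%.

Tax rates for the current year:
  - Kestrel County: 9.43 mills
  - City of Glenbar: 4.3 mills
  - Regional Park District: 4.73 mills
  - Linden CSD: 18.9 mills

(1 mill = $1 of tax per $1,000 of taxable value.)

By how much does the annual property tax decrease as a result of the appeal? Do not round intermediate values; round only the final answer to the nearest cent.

$16,712.34

Old assessed value = $1,492,600 × 0.9 = $1,343,340
New assessed value = $995,564 × 0.9 = $896,007.6
Combined rate = 0.00943 + 0.0043 + 0.00473 + 0.0189 = 0.03736
Old tax = $1,343,340 × 0.03736 = $50,187.1824
New tax = $896,007.6 × 0.03736 = $33,474.843936
Reduction = $50,187.1824 − $33,474.843936 = $16,712.338464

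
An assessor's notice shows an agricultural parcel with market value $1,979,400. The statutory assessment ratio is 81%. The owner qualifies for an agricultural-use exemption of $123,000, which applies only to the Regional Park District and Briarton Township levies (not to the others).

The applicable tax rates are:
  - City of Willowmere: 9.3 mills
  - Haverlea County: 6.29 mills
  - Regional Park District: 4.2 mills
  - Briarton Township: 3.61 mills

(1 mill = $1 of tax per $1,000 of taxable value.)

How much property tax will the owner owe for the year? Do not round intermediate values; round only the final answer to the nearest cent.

Assessed value = $1,979,400 × 0.81 = $1,603,314
City of Willowmere: $1,603,314 × 0.0093 = $14,910.8202
Haverlea County: $1,603,314 × 0.00629 = $10,084.84506
Regional Park District: ($1,603,314 − $123,000) × 0.0042 = $1,480,314 × 0.0042 = $6,217.3188
Briarton Township: ($1,603,314 − $123,000) × 0.00361 = $1,480,314 × 0.00361 = $5,343.93354
Total = $36,556.9176

$36,556.92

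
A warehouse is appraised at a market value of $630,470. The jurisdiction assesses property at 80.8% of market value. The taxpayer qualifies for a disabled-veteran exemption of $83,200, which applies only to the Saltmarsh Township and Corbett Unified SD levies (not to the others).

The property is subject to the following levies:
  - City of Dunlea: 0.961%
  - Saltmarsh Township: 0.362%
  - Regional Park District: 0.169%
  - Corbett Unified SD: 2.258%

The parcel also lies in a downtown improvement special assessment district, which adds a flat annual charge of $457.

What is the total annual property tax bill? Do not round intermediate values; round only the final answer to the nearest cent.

Assessed value = $630,470 × 0.808 = $509,419.76
City of Dunlea: $509,419.76 × 0.00961 = $4,895.5238936
Saltmarsh Township: ($509,419.76 − $83,200) × 0.00362 = $426,219.76 × 0.00362 = $1,542.9155312
Regional Park District: $509,419.76 × 0.00169 = $860.9193944
Corbett Unified SD: ($509,419.76 − $83,200) × 0.02258 = $426,219.76 × 0.02258 = $9,624.0421808
Levies subtotal = $16,923.401
Total = $16,923.401 + $457 = $17,380.401

$17,380.40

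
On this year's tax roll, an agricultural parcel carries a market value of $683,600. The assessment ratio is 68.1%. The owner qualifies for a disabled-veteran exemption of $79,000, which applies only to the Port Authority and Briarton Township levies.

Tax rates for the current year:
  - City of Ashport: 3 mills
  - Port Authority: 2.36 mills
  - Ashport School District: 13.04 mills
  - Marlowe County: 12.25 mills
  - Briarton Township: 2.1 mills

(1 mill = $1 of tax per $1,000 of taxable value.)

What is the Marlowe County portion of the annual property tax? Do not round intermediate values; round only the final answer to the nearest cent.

Assessed value = $683,600 × 0.681 = $465,531.6
Marlowe County taxable value = $465,531.6 (exemption does not apply)
Marlowe County levy = $465,531.6 × 0.01225 = $5,702.7621

$5,702.76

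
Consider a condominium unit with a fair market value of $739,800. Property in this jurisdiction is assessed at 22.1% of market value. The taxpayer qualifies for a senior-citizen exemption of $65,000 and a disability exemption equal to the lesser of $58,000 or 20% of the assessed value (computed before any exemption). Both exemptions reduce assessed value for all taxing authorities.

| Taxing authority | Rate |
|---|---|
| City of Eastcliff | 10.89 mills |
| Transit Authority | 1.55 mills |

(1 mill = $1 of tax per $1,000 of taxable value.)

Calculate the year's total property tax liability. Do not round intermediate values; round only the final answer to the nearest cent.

$818.51

Assessed value = $739,800 × 0.221 = $163,495.8
Disability exemption = min($58,000, 20% × $163,495.8) = min($58,000, $32,699.16) = $32,699.16 (percentage binds)
Taxable value = $163,495.8 − $65,000 − $32,699.16 = $65,796.64
City of Eastcliff: $65,796.64 × 0.01089 = $716.5254096
Transit Authority: $65,796.64 × 0.00155 = $101.984792
Total = $818.5102016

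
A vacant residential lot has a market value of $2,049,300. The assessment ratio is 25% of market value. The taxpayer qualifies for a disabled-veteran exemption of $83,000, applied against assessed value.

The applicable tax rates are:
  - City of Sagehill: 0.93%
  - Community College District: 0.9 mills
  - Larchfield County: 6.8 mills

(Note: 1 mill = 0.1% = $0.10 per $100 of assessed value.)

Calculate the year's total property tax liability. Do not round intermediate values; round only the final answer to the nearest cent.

$7,298.53

Assessed value = $2,049,300 × 0.25 = $512,325
Taxable value = $512,325 − $83,000 = $429,325
City of Sagehill: $429,325 × 0.0093 = $3,992.7225
Community College District: $429,325 × 0.0009 = $386.3925
Larchfield County: $429,325 × 0.0068 = $2,919.41
Total = $7,298.525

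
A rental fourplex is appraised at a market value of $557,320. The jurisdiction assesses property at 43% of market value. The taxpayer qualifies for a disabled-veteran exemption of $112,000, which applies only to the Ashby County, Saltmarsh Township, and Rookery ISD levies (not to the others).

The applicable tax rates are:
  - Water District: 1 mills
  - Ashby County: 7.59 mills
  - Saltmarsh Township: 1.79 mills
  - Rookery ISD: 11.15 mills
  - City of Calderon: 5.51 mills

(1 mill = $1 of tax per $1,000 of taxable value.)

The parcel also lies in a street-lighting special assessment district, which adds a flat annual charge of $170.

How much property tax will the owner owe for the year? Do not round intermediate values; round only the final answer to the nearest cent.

$4,350.71

Assessed value = $557,320 × 0.43 = $239,647.6
Water District: $239,647.6 × 0.001 = $239.6476
Ashby County: ($239,647.6 − $112,000) × 0.00759 = $127,647.6 × 0.00759 = $968.845284
Saltmarsh Township: ($239,647.6 − $112,000) × 0.00179 = $127,647.6 × 0.00179 = $228.489204
Rookery ISD: ($239,647.6 − $112,000) × 0.01115 = $127,647.6 × 0.01115 = $1,423.27074
City of Calderon: $239,647.6 × 0.00551 = $1,320.458276
Levies subtotal = $4,180.711104
Total = $4,180.711104 + $170 = $4,350.711104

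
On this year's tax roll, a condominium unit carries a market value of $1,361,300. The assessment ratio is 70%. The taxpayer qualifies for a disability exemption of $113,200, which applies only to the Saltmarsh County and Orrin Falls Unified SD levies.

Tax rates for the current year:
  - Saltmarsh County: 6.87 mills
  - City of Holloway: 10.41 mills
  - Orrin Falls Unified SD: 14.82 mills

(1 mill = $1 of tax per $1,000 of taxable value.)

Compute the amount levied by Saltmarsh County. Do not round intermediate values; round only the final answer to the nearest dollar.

$5,769

Assessed value = $1,361,300 × 0.7 = $952,910
Saltmarsh County taxable value = $952,910 − $113,200 = $839,710
Saltmarsh County levy = $839,710 × 0.00687 = $5,768.8077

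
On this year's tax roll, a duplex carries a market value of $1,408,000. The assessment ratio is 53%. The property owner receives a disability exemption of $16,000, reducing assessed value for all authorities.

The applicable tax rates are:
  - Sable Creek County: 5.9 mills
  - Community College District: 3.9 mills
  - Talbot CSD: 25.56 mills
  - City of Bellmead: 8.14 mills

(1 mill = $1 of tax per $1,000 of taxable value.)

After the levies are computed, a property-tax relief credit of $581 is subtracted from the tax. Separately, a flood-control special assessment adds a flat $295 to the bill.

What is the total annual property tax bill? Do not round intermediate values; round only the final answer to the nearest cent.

Assessed value = $1,408,000 × 0.53 = $746,240
Taxable value = $746,240 − $16,000 = $730,240
Sable Creek County: $730,240 × 0.0059 = $4,308.416
Community College District: $730,240 × 0.0039 = $2,847.936
Talbot CSD: $730,240 × 0.02556 = $18,664.9344
City of Bellmead: $730,240 × 0.00814 = $5,944.1536
Levies subtotal = $31,765.44
After credit = $31,765.44 − $581 = $31,184.44
Total = $31,184.44 + $295 = $31,479.44

$31,479.44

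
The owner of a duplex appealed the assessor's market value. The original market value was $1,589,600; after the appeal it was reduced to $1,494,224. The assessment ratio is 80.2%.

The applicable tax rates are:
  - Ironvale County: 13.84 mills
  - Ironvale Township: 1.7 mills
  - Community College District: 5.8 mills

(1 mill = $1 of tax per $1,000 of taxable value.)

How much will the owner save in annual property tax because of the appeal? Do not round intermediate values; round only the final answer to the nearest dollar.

Old assessed value = $1,589,600 × 0.802 = $1,274,859.2
New assessed value = $1,494,224 × 0.802 = $1,198,367.648
Combined rate = 0.01384 + 0.0017 + 0.0058 = 0.02134
Old tax = $1,274,859.2 × 0.02134 = $27,205.495328
New tax = $1,198,367.648 × 0.02134 = $25,573.16560832
Reduction = $27,205.495328 − $25,573.16560832 = $1,632.32971968

$1,632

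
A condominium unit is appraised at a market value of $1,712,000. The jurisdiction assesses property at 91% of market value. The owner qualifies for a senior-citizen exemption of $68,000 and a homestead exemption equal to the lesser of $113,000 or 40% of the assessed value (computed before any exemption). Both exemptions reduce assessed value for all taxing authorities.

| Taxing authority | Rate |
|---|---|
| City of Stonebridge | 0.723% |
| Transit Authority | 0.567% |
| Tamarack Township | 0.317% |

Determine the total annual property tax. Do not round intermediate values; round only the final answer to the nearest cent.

Assessed value = $1,712,000 × 0.91 = $1,557,920
Homestead exemption = min($113,000, 40% × $1,557,920) = min($113,000, $623,168) = $113,000 (dollar cap binds)
Taxable value = $1,557,920 − $68,000 − $113,000 = $1,376,920
City of Stonebridge: $1,376,920 × 0.00723 = $9,955.1316
Transit Authority: $1,376,920 × 0.00567 = $7,807.1364
Tamarack Township: $1,376,920 × 0.00317 = $4,364.8364
Total = $22,127.1044

$22,127.10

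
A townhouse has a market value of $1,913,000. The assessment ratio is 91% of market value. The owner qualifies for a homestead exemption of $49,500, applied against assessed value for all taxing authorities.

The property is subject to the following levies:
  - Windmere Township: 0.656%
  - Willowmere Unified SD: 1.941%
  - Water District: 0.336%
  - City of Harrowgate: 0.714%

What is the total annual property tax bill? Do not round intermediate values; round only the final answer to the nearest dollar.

Assessed value = $1,913,000 × 0.91 = $1,740,830
Taxable value = $1,740,830 − $49,500 = $1,691,330
Windmere Township: $1,691,330 × 0.00656 = $11,095.1248
Willowmere Unified SD: $1,691,330 × 0.01941 = $32,828.7153
Water District: $1,691,330 × 0.00336 = $5,682.8688
City of Harrowgate: $1,691,330 × 0.00714 = $12,076.0962
Total = $11,095.1248 + $32,828.7153 + $5,682.8688 + $12,076.0962 = $61,682.8051

$61,683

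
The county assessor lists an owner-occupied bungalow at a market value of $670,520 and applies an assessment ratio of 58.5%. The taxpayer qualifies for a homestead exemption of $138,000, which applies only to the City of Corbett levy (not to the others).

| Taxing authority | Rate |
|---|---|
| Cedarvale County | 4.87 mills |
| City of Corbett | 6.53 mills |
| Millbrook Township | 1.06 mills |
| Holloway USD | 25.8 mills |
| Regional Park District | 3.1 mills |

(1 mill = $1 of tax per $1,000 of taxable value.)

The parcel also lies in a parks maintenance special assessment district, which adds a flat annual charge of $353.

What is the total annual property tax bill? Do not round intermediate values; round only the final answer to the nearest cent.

Assessed value = $670,520 × 0.585 = $392,254.2
Cedarvale County: $392,254.2 × 0.00487 = $1,910.277954
City of Corbett: ($392,254.2 − $138,000) × 0.00653 = $254,254.2 × 0.00653 = $1,660.279926
Millbrook Township: $392,254.2 × 0.00106 = $415.789452
Holloway USD: $392,254.2 × 0.0258 = $10,120.15836
Regional Park District: $392,254.2 × 0.0031 = $1,215.98802
Levies subtotal = $15,322.493712
Total = $15,322.493712 + $353 = $15,675.493712

$15,675.49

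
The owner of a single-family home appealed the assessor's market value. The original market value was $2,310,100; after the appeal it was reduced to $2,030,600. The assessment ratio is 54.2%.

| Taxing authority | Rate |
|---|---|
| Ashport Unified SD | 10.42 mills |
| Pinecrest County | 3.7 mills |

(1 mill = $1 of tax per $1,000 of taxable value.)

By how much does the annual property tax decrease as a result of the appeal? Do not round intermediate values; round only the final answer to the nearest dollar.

Old assessed value = $2,310,100 × 0.542 = $1,252,074.2
New assessed value = $2,030,600 × 0.542 = $1,100,585.2
Combined rate = 0.01042 + 0.0037 = 0.01412
Old tax = $1,252,074.2 × 0.01412 = $17,679.287704
New tax = $1,100,585.2 × 0.01412 = $15,540.263024
Reduction = $17,679.287704 − $15,540.263024 = $2,139.02468

$2,139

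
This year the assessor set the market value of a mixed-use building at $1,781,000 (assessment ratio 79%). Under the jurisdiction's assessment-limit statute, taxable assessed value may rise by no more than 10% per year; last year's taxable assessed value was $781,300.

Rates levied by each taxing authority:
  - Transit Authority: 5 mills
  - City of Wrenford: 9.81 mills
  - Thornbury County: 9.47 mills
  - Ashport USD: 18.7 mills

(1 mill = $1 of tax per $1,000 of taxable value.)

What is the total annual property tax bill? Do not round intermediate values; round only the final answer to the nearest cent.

Uncapped assessed value = $1,781,000 × 0.79 = $1,406,990
Cap limit = $781,300 × 1.1 = $859,430
Taxable assessed value = min($1,406,990, $859,430) = $859,430 (cap binds)
Transit Authority: $859,430 × 0.005 = $4,297.15
City of Wrenford: $859,430 × 0.00981 = $8,431.0083
Thornbury County: $859,430 × 0.00947 = $8,138.8021
Ashport USD: $859,430 × 0.0187 = $16,071.341
Total = $36,938.3014

$36,938.30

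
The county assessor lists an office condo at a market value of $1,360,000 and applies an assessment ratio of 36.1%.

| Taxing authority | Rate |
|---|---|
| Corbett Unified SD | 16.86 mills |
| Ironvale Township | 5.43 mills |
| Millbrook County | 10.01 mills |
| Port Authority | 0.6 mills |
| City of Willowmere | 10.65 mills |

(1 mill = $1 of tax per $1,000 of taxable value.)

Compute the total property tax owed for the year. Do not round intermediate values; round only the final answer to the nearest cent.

$21,381.31

Assessed value = $1,360,000 × 0.361 = $490,960
Corbett Unified SD: $490,960 × 0.01686 = $8,277.5856
Ironvale Township: $490,960 × 0.00543 = $2,665.9128
Millbrook County: $490,960 × 0.01001 = $4,914.5096
Port Authority: $490,960 × 0.0006 = $294.576
City of Willowmere: $490,960 × 0.01065 = $5,228.724
Total = $8,277.5856 + $2,665.9128 + $4,914.5096 + $294.576 + $5,228.724 = $21,381.308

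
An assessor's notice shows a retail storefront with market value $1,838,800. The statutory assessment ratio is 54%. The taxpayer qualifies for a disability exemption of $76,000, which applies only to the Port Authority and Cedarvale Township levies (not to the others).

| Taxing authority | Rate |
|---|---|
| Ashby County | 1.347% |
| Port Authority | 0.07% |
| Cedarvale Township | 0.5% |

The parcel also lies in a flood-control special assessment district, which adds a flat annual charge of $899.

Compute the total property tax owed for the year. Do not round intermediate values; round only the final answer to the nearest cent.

Assessed value = $1,838,800 × 0.54 = $992,952
Ashby County: $992,952 × 0.01347 = $13,375.06344
Port Authority: ($992,952 − $76,000) × 0.0007 = $916,952 × 0.0007 = $641.8664
Cedarvale Township: ($992,952 − $76,000) × 0.005 = $916,952 × 0.005 = $4,584.76
Levies subtotal = $18,601.68984
Total = $18,601.68984 + $899 = $19,500.68984

$19,500.69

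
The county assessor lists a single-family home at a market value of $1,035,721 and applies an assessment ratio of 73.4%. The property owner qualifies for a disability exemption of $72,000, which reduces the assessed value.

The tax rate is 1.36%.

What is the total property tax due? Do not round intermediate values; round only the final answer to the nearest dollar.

$9,360

Assessed value = $1,035,721 × 0.734 = $760,219.214
Taxable value = $760,219.214 − $72,000 = $688,219.214
Tax = $688,219.214 × 0.0136 = $9,359.7813104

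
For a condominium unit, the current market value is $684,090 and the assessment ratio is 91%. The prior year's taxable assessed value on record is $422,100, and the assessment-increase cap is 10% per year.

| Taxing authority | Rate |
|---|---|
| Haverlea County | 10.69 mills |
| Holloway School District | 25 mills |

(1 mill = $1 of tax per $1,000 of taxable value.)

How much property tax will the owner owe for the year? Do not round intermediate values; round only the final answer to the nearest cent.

Uncapped assessed value = $684,090 × 0.91 = $622,521.9
Cap limit = $422,100 × 1.1 = $464,310
Taxable assessed value = min($622,521.9, $464,310) = $464,310 (cap binds)
Haverlea County: $464,310 × 0.01069 = $4,963.4739
Holloway School District: $464,310 × 0.025 = $11,607.75
Total = $16,571.2239

$16,571.22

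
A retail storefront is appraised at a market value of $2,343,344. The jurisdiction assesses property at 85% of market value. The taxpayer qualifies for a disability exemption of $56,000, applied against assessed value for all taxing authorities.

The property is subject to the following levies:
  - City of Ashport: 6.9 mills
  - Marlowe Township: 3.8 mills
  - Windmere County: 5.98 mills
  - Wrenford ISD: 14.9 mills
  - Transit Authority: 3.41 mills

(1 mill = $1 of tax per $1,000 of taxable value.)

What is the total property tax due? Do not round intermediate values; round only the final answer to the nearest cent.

Assessed value = $2,343,344 × 0.85 = $1,991,842.4
Taxable value = $1,991,842.4 − $56,000 = $1,935,842.4
City of Ashport: $1,935,842.4 × 0.0069 = $13,357.31256
Marlowe Township: $1,935,842.4 × 0.0038 = $7,356.20112
Windmere County: $1,935,842.4 × 0.00598 = $11,576.337552
Wrenford ISD: $1,935,842.4 × 0.0149 = $28,844.05176
Transit Authority: $1,935,842.4 × 0.00341 = $6,601.222584
Total = $13,357.31256 + $7,356.20112 + $11,576.337552 + $28,844.05176 + $6,601.222584 = $67,735.125576

$67,735.13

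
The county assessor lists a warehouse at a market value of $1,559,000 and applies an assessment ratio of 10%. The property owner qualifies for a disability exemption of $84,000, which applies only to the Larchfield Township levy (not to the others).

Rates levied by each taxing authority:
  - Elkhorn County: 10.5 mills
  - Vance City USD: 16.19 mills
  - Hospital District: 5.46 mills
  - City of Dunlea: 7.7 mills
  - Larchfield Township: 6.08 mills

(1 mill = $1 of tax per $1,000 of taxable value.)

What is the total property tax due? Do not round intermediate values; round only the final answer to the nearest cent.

$6,649.77

Assessed value = $1,559,000 × 0.1 = $155,900
Elkhorn County: $155,900 × 0.0105 = $1,636.95
Vance City USD: $155,900 × 0.01619 = $2,524.021
Hospital District: $155,900 × 0.00546 = $851.214
City of Dunlea: $155,900 × 0.0077 = $1,200.43
Larchfield Township: ($155,900 − $84,000) × 0.00608 = $71,900 × 0.00608 = $437.152
Total = $6,649.767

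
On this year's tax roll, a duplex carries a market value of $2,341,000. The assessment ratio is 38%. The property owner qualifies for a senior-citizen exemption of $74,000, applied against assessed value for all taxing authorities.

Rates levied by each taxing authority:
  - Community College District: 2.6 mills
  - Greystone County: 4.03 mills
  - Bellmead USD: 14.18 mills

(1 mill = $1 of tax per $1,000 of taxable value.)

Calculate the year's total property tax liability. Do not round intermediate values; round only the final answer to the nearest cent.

Assessed value = $2,341,000 × 0.38 = $889,580
Taxable value = $889,580 − $74,000 = $815,580
Community College District: $815,580 × 0.0026 = $2,120.508
Greystone County: $815,580 × 0.00403 = $3,286.7874
Bellmead USD: $815,580 × 0.01418 = $11,564.9244
Total = $2,120.508 + $3,286.7874 + $11,564.9244 = $16,972.2198

$16,972.22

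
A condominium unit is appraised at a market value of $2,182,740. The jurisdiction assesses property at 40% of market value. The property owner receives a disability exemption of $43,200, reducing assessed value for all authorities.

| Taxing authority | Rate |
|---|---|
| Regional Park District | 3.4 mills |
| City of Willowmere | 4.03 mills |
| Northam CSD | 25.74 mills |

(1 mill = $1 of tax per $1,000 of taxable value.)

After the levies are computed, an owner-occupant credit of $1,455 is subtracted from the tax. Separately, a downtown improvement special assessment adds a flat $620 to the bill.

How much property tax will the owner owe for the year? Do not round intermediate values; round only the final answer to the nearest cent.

$26,692.65

Assessed value = $2,182,740 × 0.4 = $873,096
Taxable value = $873,096 − $43,200 = $829,896
Regional Park District: $829,896 × 0.0034 = $2,821.6464
City of Willowmere: $829,896 × 0.00403 = $3,344.48088
Northam CSD: $829,896 × 0.02574 = $21,361.52304
Levies subtotal = $27,527.65032
After credit = $27,527.65032 − $1,455 = $26,072.65032
Total = $26,072.65032 + $620 = $26,692.65032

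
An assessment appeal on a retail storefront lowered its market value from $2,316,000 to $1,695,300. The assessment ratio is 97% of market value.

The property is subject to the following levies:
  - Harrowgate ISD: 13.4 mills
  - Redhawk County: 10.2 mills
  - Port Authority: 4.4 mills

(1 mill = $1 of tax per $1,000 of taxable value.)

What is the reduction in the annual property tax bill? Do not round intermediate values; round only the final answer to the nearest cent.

Old assessed value = $2,316,000 × 0.97 = $2,246,520
New assessed value = $1,695,300 × 0.97 = $1,644,441
Combined rate = 0.0134 + 0.0102 + 0.0044 = 0.028
Old tax = $2,246,520 × 0.028 = $62,902.56
New tax = $1,644,441 × 0.028 = $46,044.348
Reduction = $62,902.56 − $46,044.348 = $16,858.212

$16,858.21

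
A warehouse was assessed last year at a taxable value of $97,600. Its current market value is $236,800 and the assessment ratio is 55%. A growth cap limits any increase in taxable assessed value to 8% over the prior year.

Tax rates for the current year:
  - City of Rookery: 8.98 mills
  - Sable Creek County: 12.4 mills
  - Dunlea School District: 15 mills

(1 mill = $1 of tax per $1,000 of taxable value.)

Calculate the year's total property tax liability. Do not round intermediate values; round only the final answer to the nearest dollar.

$3,835

Uncapped assessed value = $236,800 × 0.55 = $130,240
Cap limit = $97,600 × 1.08 = $105,408
Taxable assessed value = min($130,240, $105,408) = $105,408 (cap binds)
City of Rookery: $105,408 × 0.00898 = $946.56384
Sable Creek County: $105,408 × 0.0124 = $1,307.0592
Dunlea School District: $105,408 × 0.015 = $1,581.12
Total = $3,834.74304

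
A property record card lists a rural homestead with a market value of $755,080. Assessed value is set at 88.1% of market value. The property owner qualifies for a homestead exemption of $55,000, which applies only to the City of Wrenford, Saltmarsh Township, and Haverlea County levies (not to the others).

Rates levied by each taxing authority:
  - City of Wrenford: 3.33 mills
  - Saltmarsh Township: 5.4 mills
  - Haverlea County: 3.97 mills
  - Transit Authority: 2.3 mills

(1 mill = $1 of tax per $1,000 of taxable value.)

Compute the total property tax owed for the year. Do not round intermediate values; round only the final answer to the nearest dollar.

$9,280

Assessed value = $755,080 × 0.881 = $665,225.48
City of Wrenford: ($665,225.48 − $55,000) × 0.00333 = $610,225.48 × 0.00333 = $2,032.0508484
Saltmarsh Township: ($665,225.48 − $55,000) × 0.0054 = $610,225.48 × 0.0054 = $3,295.217592
Haverlea County: ($665,225.48 − $55,000) × 0.00397 = $610,225.48 × 0.00397 = $2,422.5951556
Transit Authority: $665,225.48 × 0.0023 = $1,530.018604
Total = $9,279.8822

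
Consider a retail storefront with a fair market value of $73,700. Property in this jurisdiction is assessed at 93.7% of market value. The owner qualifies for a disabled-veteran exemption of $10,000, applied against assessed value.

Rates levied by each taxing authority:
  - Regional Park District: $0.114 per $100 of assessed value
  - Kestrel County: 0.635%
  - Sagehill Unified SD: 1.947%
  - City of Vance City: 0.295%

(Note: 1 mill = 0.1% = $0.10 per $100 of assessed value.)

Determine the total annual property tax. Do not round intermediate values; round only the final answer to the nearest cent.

$1,766.39

Assessed value = $73,700 × 0.937 = $69,056.9
Taxable value = $69,056.9 − $10,000 = $59,056.9
Regional Park District: $59,056.9 × 0.00114 = $67.324866
Kestrel County: $59,056.9 × 0.00635 = $375.011315
Sagehill Unified SD: $59,056.9 × 0.01947 = $1,149.837843
City of Vance City: $59,056.9 × 0.00295 = $174.217855
Total = $1,766.391879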